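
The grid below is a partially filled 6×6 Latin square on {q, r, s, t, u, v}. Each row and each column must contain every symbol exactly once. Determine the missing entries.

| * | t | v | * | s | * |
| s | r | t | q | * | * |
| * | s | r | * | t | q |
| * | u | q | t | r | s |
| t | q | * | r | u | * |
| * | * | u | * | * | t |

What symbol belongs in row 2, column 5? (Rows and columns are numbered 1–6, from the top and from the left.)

v

Cell (r1,c4): row 1 has {s,t,v}; column 4 has {q,r,t} → u.
Cell (r1,c6): row 1 has {s,t,u,v}; column 6 has {q,s,t} → r.
Cell (r2,c5): row 2 has {q,r,s,t}; column 5 has {r,s,t,u} → v.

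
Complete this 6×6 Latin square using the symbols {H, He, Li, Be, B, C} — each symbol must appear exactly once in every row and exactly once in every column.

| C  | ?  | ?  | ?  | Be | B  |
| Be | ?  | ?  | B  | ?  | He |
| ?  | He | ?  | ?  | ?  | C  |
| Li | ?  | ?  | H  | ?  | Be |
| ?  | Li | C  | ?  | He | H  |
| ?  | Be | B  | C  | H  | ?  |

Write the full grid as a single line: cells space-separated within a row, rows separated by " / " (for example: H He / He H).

C H Li He Be B / Be C H B Li He / H He Be Li B C / Li B He H C Be / B Li C Be He H / He Be B C H Li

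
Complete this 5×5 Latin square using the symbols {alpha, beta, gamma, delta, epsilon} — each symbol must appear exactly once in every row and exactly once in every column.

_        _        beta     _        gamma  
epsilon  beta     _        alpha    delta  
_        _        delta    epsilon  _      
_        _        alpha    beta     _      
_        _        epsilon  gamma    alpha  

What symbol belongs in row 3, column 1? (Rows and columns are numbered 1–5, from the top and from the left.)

gamma

At row 1, column 4: row 1 has {beta,gamma}; column 4 has {alpha,beta,gamma,epsilon}; that leaves delta.
At row 2, column 3: row 2 has {alpha,beta,delta,epsilon}; column 3 has {alpha,beta,delta,epsilon}; that leaves gamma.
At row 3, column 5: row 3 has {delta,epsilon}; column 5 has {alpha,gamma,delta}; that leaves beta.
At row 4, column 5: row 4 has {alpha,beta}; column 5 has {alpha,beta,gamma,delta}; that leaves epsilon.
At row 5, column 2: row 5 has {alpha,gamma,epsilon}; column 2 has {beta}; that leaves delta.
At row 1, column 1: row 1 has {beta,gamma,delta}; column 1 has {epsilon}; that leaves alpha.
At row 1, column 2: row 1 has {alpha,beta,gamma,delta}; column 2 has {beta,delta}; that leaves epsilon.
At row 3, column 1: row 3 has {beta,delta,epsilon}; column 1 has {alpha,epsilon}; that leaves gamma.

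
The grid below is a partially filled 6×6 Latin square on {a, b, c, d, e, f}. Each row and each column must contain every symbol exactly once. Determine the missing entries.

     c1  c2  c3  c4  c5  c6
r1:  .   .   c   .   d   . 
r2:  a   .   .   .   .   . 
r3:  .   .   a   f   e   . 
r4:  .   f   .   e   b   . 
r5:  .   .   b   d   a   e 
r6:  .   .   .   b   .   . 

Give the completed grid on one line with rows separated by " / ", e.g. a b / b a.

Cell (r1,c4): row 1 has {c,d}; column 4 has {b,d,e,f} → a.
Cell (r2,c4): row 2 has {a}; column 4 has {a,b,d,e,f} → c.
Cell (r2,c5): row 2 has {a,c}; column 5 has {a,b,d,e} → f.
Cell (r4,c3): row 4 has {b,e,f}; column 3 has {a,b,c} → d.
Cell (r5,c2): row 5 has {a,b,d,e}; column 2 has {f} → c.
Cell (r6,c5): row 6 has {b}; column 5 has {a,b,d,e,f} → c.
Cell (r2,c3): row 2 has {a,c,f}; column 3 has {a,b,c,d} → e.
Cell (r4,c1): row 4 has {b,d,e,f}; column 1 has {a} → c.
Cell (r4,c6): row 4 has {b,c,d,e,f}; column 6 has {e} → a.
Cell (r5,c1): row 5 has {a,b,c,d,e}; column 1 has {a,c} → f.
Cell (r6,c3): row 6 has {b,c}; column 3 has {a,b,c,d,e} → f.
Cell (r6,c6): row 6 has {b,c,f}; column 6 has {a,e} → d.
Cell (r2,c6): row 2 has {a,c,e,f}; column 6 has {a,d,e} → b.
Cell (r3,c6): row 3 has {a,e,f}; column 6 has {a,b,d,e} → c.
Cell (r6,c1): row 6 has {b,c,d,f}; column 1 has {a,c,f} → e.
Cell (r6,c2): row 6 has {b,c,d,e,f}; column 2 has {c,f} → a.
Cell (r1,c1): row 1 has {a,c,d}; column 1 has {a,c,e,f} → b.
Cell (r1,c2): row 1 has {a,b,c,d}; column 2 has {a,c,f} → e.
Cell (r1,c6): row 1 has {a,b,c,d,e}; column 6 has {a,b,c,d,e} → f.
Cell (r2,c2): row 2 has {a,b,c,e,f}; column 2 has {a,c,e,f} → d.
Cell (r3,c1): row 3 has {a,c,e,f}; column 1 has {a,b,c,e,f} → d.
Cell (r3,c2): row 3 has {a,c,d,e,f}; column 2 has {a,c,d,e,f} → b.

b e c a d f / a d e c f b / d b a f e c / c f d e b a / f c b d a e / e a f b c d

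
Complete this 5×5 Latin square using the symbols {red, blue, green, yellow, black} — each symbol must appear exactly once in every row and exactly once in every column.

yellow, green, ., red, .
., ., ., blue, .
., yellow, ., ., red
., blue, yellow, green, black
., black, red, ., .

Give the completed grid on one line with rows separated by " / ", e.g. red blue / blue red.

row 1 has {red,green,yellow}; column 5 has {red,black} — only blue is left for (r1,c5).
row 2 has {blue}; column 2 has {blue,green,yellow,black} — only red is left for (r2,c2).
row 3 has {red,yellow}; column 4 has {red,blue,green} — only black is left for (r3,c4).
row 4 has {blue,green,yellow,black}; column 1 has {yellow} — only red is left for (r4,c1).
row 5 has {red,black}; column 4 has {red,blue,green,black} — only yellow is left for (r5,c4).
row 5 has {red,yellow,black}; column 5 has {red,blue,black} — only green is left for (r5,c5).
row 1 has {red,blue,green,yellow}; column 3 has {red,yellow} — only black is left for (r1,c3).
row 2 has {red,blue}; column 3 has {red,yellow,black} — only green is left for (r2,c3).
row 2 has {red,blue,green}; column 5 has {red,blue,green,black} — only yellow is left for (r2,c5).
row 3 has {red,yellow,black}; column 3 has {red,green,yellow,black} — only blue is left for (r3,c3).
row 5 has {red,green,yellow,black}; column 1 has {red,yellow} — only blue is left for (r5,c1).
row 2 has {red,blue,green,yellow}; column 1 has {red,blue,yellow} — only black is left for (r2,c1).
row 3 has {red,blue,yellow,black}; column 1 has {red,blue,yellow,black} — only green is left for (r3,c1).

yellow green black red blue / black red green blue yellow / green yellow blue black red / red blue yellow green black / blue black red yellow green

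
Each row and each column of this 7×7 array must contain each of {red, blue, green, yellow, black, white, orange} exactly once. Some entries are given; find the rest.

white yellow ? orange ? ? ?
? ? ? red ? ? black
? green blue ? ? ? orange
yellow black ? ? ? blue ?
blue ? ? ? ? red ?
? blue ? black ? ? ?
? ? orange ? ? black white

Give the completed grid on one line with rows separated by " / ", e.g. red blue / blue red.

At row 1, column 6: row 1 has {yellow,white,orange}; column 6 has {red,blue,black}; that leaves green.
At row 7, column 2: row 7 has {black,white,orange}; column 2 has {blue,green,yellow,black}; that leaves red.
At row 7, column 1: row 7 has {red,black,white,orange}; column 1 has {blue,yellow,white}; that leaves green.
At row 2, column 1: row 2 has {red,black}; column 1 has {blue,green,yellow,white}; that leaves orange.
At row 2, column 2: row 2 has {red,black,orange}; column 2 has {red,blue,green,yellow,black}; that leaves white.
At row 2, column 6: row 2 has {red,black,white,orange}; column 6 has {red,blue,green,black}; that leaves yellow.
At row 3, column 6: row 3 has {blue,green,orange}; column 6 has {red,blue,green,yellow,black}; that leaves white.
At row 5, column 2: row 5 has {red,blue}; column 2 has {red,blue,green,yellow,black,white}; that leaves orange.
At row 6, column 1: row 6 has {blue,black}; column 1 has {blue,green,yellow,white,orange}; that leaves red.
At row 6, column 6: row 6 has {red,blue,black}; column 6 has {red,blue,green,yellow,black,white}; that leaves orange.
At row 2, column 3: row 2 has {red,yellow,black,white,orange}; column 3 has {blue,orange}; that leaves green.
At row 2, column 5: row 2 has {red,green,yellow,black,white,orange}; column 5 is empty so far; that leaves blue.
At row 3, column 1: row 3 has {blue,green,white,orange}; column 1 has {red,blue,green,yellow,white,orange}; that leaves black.
At row 3, column 4: row 3 has {blue,green,black,white,orange}; column 4 has {red,black,orange}; that leaves yellow.
At row 3, column 5: row 3 has {blue,green,yellow,black,white,orange}; column 5 has {blue}; that leaves red.
At row 7, column 4: row 7 has {red,green,black,white,orange}; column 4 has {red,yellow,black,orange}; that leaves blue.
At row 7, column 5: row 7 has {red,blue,green,black,white,orange}; column 5 has {red,blue}; that leaves yellow.
At row 1, column 5: row 1 has {green,yellow,white,orange}; column 5 has {red,blue,yellow}; that leaves black.
At row 1, column 3: row 1 has {green,yellow,black,white,orange}; column 3 has {blue,green,orange}; that leaves red.
At row 1, column 7: row 1 has {red,green,yellow,black,white,orange}; column 7 has {black,white,orange}; that leaves blue.
At row 4, column 3: row 4 has {blue,yellow,black}; column 3 has {red,blue,green,orange}; that leaves white.
At row 4, column 4: row 4 has {blue,yellow,black,white}; column 4 has {red,blue,yellow,black,orange}; that leaves green.
At row 4, column 5: row 4 has {blue,green,yellow,black,white}; column 5 has {red,blue,yellow,black}; that leaves orange.
At row 4, column 7: row 4 has {blue,green,yellow,black,white,orange}; column 7 has {blue,black,white,orange}; that leaves red.
At row 5, column 4: row 5 has {red,blue,orange}; column 4 has {red,blue,green,yellow,black,orange}; that leaves white.
At row 5, column 5: row 5 has {red,blue,white,orange}; column 5 has {red,blue,yellow,black,orange}; that leaves green.
At row 5, column 7: row 5 has {red,blue,green,white,orange}; column 7 has {red,blue,black,white,orange}; that leaves yellow.
At row 6, column 3: row 6 has {red,blue,black,orange}; column 3 has {red,blue,green,white,orange}; that leaves yellow.
At row 6, column 5: row 6 has {red,blue,yellow,black,orange}; column 5 has {red,blue,green,yellow,black,orange}; that leaves white.
At row 6, column 7: row 6 has {red,blue,yellow,black,white,orange}; column 7 has {red,blue,yellow,black,white,orange}; that leaves green.
At row 5, column 3: row 5 has {red,blue,green,yellow,white,orange}; column 3 has {red,blue,green,yellow,white,orange}; that leaves black.

white yellow red orange black green blue / orange white green red blue yellow black / black green blue yellow red white orange / yellow black white green orange blue red / blue orange black white green red yellow / red blue yellow black white orange green / green red orange blue yellow black white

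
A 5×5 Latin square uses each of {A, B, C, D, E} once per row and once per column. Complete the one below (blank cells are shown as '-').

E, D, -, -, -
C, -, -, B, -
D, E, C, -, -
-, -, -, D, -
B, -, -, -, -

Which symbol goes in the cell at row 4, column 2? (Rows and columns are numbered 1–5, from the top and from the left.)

B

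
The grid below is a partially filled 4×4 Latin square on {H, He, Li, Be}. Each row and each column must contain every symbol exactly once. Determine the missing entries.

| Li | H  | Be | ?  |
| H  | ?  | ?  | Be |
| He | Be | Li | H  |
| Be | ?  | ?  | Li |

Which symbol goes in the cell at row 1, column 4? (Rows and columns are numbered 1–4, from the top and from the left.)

He

At row 1, column 4: row 1 has {H,Li,Be}; column 4 has {H,Li,Be}; that leaves He.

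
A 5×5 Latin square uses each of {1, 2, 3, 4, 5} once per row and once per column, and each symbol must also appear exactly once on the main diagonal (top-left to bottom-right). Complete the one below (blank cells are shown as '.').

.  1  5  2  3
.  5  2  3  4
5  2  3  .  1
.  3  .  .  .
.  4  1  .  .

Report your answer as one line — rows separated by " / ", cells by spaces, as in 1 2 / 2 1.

4 1 5 2 3 / 1 5 2 3 4 / 5 2 3 4 1 / 2 3 4 1 5 / 3 4 1 5 2

(r1,c1): row 1 has {1,2,3,5}; column 1 has {5}; the diagonal has {3,5}, so it must be 4.
(r2,c1): row 2 has {2,3,4,5}; column 1 has {4,5}, so it must be 1.
(r3,c4): row 3 has {1,2,3,5}; column 4 has {2,3}, so it must be 4.
(r4,c1): row 4 has {3}; column 1 has {1,4,5}, so it must be 2.
(r4,c3): row 4 has {2,3}; column 3 has {1,2,3,5}, so it must be 4.
(r4,c4): row 4 has {2,3,4}; column 4 has {2,3,4}; the diagonal has {3,4,5}, so it must be 1.
(r4,c5): row 4 has {1,2,3,4}; column 5 has {1,3,4}, so it must be 5.
(r5,c1): row 5 has {1,4}; column 1 has {1,2,4,5}, so it must be 3.
(r5,c4): row 5 has {1,3,4}; column 4 has {1,2,3,4}, so it must be 5.
(r5,c5): row 5 has {1,3,4,5}; column 5 has {1,3,4,5}; the diagonal has {1,3,4,5}, so it must be 2.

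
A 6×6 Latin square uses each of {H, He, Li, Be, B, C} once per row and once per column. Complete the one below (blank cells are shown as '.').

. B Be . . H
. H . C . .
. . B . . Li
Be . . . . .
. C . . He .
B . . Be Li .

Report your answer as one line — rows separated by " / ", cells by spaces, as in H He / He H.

He B Be Li C H / Li H He C Be B / C Be B He H Li / Be Li C H B He / H C Li B He Be / B He H Be Li C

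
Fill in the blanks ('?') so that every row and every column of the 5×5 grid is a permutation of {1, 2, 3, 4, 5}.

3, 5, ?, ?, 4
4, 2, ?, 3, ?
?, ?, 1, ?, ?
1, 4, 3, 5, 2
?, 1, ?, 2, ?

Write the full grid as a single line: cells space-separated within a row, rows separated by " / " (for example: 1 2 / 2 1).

3 5 2 1 4 / 4 2 5 3 1 / 2 3 1 4 5 / 1 4 3 5 2 / 5 1 4 2 3

row 1 has {3,4,5}; column 3 has {1,3} — only 2 is left for (r1,c3).
row 1 has {2,3,4,5}; column 4 has {2,3,5} — only 1 is left for (r1,c4).
row 2 has {2,3,4}; column 3 has {1,2,3} — only 5 is left for (r2,c3).
row 2 has {2,3,4,5}; column 5 has {2,4} — only 1 is left for (r2,c5).
row 3 has {1}; column 2 has {1,2,4,5} — only 3 is left for (r3,c2).
row 3 has {1,3}; column 4 has {1,2,3,5} — only 4 is left for (r3,c4).
row 3 has {1,3,4}; column 5 has {1,2,4} — only 5 is left for (r3,c5).
row 5 has {1,2}; column 1 has {1,3,4} — only 5 is left for (r5,c1).
row 5 has {1,2,5}; column 3 has {1,2,3,5} — only 4 is left for (r5,c3).
row 5 has {1,2,4,5}; column 5 has {1,2,4,5} — only 3 is left for (r5,c5).
row 3 has {1,3,4,5}; column 1 has {1,3,4,5} — only 2 is left for (r3,c1).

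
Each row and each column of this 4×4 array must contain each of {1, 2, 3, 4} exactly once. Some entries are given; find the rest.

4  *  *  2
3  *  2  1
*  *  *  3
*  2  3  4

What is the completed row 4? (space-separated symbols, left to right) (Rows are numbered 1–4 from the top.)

1 2 3 4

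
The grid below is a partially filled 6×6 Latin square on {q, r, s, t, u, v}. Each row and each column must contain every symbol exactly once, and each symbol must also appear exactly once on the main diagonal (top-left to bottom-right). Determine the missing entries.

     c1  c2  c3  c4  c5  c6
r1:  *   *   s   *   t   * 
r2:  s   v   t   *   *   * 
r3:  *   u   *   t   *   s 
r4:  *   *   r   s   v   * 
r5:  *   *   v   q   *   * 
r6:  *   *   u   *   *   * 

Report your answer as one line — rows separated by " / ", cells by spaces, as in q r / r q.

r q s u t v / s v t r q u / v u q t r s / u t r s v q / t s v q u r / q r u v s t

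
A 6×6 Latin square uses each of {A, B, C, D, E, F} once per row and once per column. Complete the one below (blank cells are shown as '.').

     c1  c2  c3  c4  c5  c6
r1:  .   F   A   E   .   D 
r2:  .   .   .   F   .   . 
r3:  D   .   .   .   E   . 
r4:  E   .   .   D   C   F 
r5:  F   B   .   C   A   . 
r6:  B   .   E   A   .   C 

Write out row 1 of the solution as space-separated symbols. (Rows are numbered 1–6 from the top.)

Cell (r1,c1): row 1 has {A,D,E,F}; column 1 has {B,D,E,F} → C.
Cell (r1,c5): row 1 has {A,C,D,E,F}; column 5 has {A,C,E} → B.

C F A E B D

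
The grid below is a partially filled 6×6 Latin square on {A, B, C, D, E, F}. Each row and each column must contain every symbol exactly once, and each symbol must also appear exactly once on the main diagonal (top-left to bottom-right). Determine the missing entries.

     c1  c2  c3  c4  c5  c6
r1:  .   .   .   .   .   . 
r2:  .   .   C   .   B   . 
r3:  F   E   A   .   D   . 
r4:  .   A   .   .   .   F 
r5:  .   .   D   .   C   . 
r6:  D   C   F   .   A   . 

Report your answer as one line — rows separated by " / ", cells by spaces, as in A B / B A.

B D E A F C / A F C E B D / F E A C D B / C A B D E F / E B D F C A / D C F B A E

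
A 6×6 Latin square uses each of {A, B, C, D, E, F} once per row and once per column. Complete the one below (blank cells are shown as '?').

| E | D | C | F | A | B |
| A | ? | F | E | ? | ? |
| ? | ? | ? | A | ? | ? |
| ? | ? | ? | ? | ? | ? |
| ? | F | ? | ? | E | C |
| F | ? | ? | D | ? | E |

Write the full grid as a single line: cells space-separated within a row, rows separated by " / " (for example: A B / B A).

E D C F A B / A C F E B D / C B E A D F / B E D C F A / D F A B E C / F A B D C E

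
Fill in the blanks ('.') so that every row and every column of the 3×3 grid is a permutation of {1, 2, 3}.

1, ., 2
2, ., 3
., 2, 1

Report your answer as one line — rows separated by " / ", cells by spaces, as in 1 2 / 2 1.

1 3 2 / 2 1 3 / 3 2 1

(r1,c2) = 3
(r2,c2) = 1
(r3,c1) = 3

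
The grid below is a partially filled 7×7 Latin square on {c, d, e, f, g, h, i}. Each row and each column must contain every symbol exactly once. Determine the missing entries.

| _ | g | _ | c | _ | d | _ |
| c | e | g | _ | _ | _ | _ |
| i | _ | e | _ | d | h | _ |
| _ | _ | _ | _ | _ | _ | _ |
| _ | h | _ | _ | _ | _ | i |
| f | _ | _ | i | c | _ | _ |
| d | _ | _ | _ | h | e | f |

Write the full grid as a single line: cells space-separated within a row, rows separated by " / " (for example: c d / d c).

e g i c f d h / c e g h i f d / i c e f d h g / h f d e g i c / g h f d e c i / f d h i c g e / d i c g h e f

row 6 has {c,f,i}; column 2 has {e,g,h} — only d is left for (r6,c2).
row 6 has {c,d,f,i}; column 3 has {e,g} — only h is left for (r6,c3).
row 6 has {c,d,f,h,i}; column 6 has {d,e,h} — only g is left for (r6,c6).
row 6 has {c,d,f,g,h,i}; column 7 has {f,i} — only e is left for (r6,c7).
row 7 has {d,e,f,h}; column 4 has {c,i} — only g is left for (r7,c4).
row 1 has {c,d,g}; column 7 has {e,f,i} — only h is left for (r1,c7).
row 2 has {c,e,g}; column 7 has {e,f,h,i} — only d is left for (r2,c7).
row 3 has {d,e,h,i}; column 4 has {c,g,i} — only f is left for (r3,c4).
row 1 has {c,d,g,h}; column 1 has {c,d,f,i} — only e is left for (r1,c1).
row 2 has {c,d,e,g}; column 4 has {c,f,g,i} — only h is left for (r2,c4).
row 3 has {d,e,f,h,i}; column 2 has {d,e,g,h} — only c is left for (r3,c2).
row 3 has {c,d,e,f,h,i}; column 7 has {d,e,f,h,i} — only g is left for (r3,c7).
row 4 is empty so far; column 7 has {d,e,f,g,h,i} — only c is left for (r4,c7).
row 5 has {h,i}; column 1 has {c,d,e,f,i} — only g is left for (r5,c1).
row 7 has {d,e,f,g,h}; column 2 has {c,d,e,g,h} — only i is left for (r7,c2).
row 7 has {d,e,f,g,h,i}; column 3 has {e,g,h} — only c is left for (r7,c3).
row 4 has {c}; column 1 has {c,d,e,f,g,i} — only h is left for (r4,c1).
row 4 has {c,h}; column 2 has {c,d,e,g,h,i} — only f is left for (r4,c2).
row 4 has {c,f,h}; column 6 has {d,e,g,h} — only i is left for (r4,c6).
row 2 has {c,d,e,g,h}; column 6 has {d,e,g,h,i} — only f is left for (r2,c6).
row 4 has {c,f,h,i}; column 3 has {c,e,g,h} — only d is left for (r4,c3).
row 4 has {c,d,f,h,i}; column 4 has {c,f,g,h,i} — only e is left for (r4,c4).
row 4 has {c,d,e,f,h,i}; column 5 has {c,d,h} — only g is left for (r4,c5).
row 5 has {g,h,i}; column 3 has {c,d,e,g,h} — only f is left for (r5,c3).
row 5 has {f,g,h,i}; column 4 has {c,e,f,g,h,i} — only d is left for (r5,c4).
row 5 has {d,f,g,h,i}; column 5 has {c,d,g,h} — only e is left for (r5,c5).
row 5 has {d,e,f,g,h,i}; column 6 has {d,e,f,g,h,i} — only c is left for (r5,c6).
row 1 has {c,d,e,g,h}; column 3 has {c,d,e,f,g,h} — only i is left for (r1,c3).
row 1 has {c,d,e,g,h,i}; column 5 has {c,d,e,g,h} — only f is left for (r1,c5).
row 2 has {c,d,e,f,g,h}; column 5 has {c,d,e,f,g,h} — only i is left for (r2,c5).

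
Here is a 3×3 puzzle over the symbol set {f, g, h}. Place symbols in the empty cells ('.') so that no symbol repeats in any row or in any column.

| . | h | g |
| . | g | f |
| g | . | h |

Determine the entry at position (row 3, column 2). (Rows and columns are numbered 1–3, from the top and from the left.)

f

Cell (r1,c1): row 1 has {g,h}; column 1 has {g} → f.
Cell (r2,c1): row 2 has {f,g}; column 1 has {f,g} → h.
Cell (r3,c2): row 3 has {g,h}; column 2 has {g,h} → f.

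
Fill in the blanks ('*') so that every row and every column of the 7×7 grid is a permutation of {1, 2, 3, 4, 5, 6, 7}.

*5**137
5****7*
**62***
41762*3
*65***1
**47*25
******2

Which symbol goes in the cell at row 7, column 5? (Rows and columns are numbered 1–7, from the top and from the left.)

row 1 has {1,3,5,7}; column 3 has {4,5,6,7} — only 2 is left for (r1,c3).
row 1 has {1,2,3,5,7}; column 4 has {2,6,7} — only 4 is left for (r1,c4).
row 3 has {2,6}; column 7 has {1,2,3,5,7} — only 4 is left for (r3,c7).
row 4 has {1,2,3,4,6,7}; column 6 has {2,3,7} — only 5 is left for (r4,c6).
row 5 has {1,5,6}; column 4 has {2,4,6,7} — only 3 is left for (r5,c4).
row 5 has {1,3,5,6}; column 6 has {2,3,5,7} — only 4 is left for (r5,c6).
row 6 has {2,4,5,7}; column 2 has {1,5,6} — only 3 is left for (r6,c2).
row 6 has {2,3,4,5,7}; column 5 has {1,2} — only 6 is left for (r6,c5).
row 1 has {1,2,3,4,5,7}; column 1 has {4,5} — only 6 is left for (r1,c1).
row 2 has {5,7}; column 4 has {2,3,4,6,7} — only 1 is left for (r2,c4).
row 2 has {1,5,7}; column 7 has {1,2,3,4,5,7} — only 6 is left for (r2,c7).
row 3 has {2,4,6}; column 2 has {1,3,5,6} — only 7 is left for (r3,c2).
row 3 has {2,4,6,7}; column 6 has {2,3,4,5,7} — only 1 is left for (r3,c6).
row 5 has {1,3,4,5,6}; column 5 has {1,2,6} — only 7 is left for (r5,c5).
row 6 has {2,3,4,5,6,7}; column 1 has {4,5,6} — only 1 is left for (r6,c1).
row 7 has {2}; column 2 has {1,3,5,6,7} — only 4 is left for (r7,c2).
row 7 has {2,4}; column 4 has {1,2,3,4,6,7} — only 5 is left for (r7,c4).
row 7 has {2,4,5}; column 5 has {1,2,6,7} — only 3 is left for (r7,c5).

3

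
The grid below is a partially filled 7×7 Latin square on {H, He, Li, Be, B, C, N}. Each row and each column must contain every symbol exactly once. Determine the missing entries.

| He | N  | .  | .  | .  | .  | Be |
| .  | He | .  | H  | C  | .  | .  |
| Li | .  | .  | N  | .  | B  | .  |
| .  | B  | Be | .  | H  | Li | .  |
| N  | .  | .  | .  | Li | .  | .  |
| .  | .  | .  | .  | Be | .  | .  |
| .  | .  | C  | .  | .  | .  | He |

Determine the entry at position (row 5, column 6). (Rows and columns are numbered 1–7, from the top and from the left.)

C

(r1,c5) = B
(r3,c5) = He
(r4,c1) = C
(r4,c4) = He
(r4,c7) = N
(r7,c5) = N
(r3,c3) = H
(r3,c7) = C
(r1,c3) = Li
(r1,c4) = C
(r1,c6) = H
(r3,c2) = Be
(r7,c6) = Be
(r2,c6) = N
(r2,c3) = B
(r2,c7) = Li
(r5,c3) = He
(r5,c6) = C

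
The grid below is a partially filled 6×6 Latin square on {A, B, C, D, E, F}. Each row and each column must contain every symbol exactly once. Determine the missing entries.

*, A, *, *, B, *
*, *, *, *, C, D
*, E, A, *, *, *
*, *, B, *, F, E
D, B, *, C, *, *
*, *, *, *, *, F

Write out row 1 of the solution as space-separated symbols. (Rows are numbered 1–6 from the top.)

F A D E B C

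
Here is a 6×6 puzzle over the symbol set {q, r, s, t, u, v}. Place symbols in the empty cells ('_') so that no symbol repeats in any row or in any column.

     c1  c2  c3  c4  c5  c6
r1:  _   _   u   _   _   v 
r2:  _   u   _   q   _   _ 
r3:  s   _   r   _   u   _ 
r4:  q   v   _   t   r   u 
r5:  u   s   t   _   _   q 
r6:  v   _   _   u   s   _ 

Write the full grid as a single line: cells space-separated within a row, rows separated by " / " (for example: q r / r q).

t r u s q v / r u v q t s / s q r v u t / q v s t r u / u s t r v q / v t q u s r

row 3 has {r,s,u}; column 4 has {q,t,u} — only v is left for (r3,c4).
row 3 has {r,s,u,v}; column 6 has {q,u,v} — only t is left for (r3,c6).
row 4 has {q,r,t,u,v}; column 3 has {r,t,u} — only s is left for (r4,c3).
row 5 has {q,s,t,u}; column 4 has {q,t,u,v} — only r is left for (r5,c4).
row 5 has {q,r,s,t,u}; column 5 has {r,s,u} — only v is left for (r5,c5).
row 6 has {s,u,v}; column 3 has {r,s,t,u} — only q is left for (r6,c3).
row 6 has {q,s,u,v}; column 6 has {q,t,u,v} — only r is left for (r6,c6).
row 1 has {u,v}; column 4 has {q,r,t,u,v} — only s is left for (r1,c4).
row 2 has {q,u}; column 3 has {q,r,s,t,u} — only v is left for (r2,c3).
row 2 has {q,u,v}; column 5 has {r,s,u,v} — only t is left for (r2,c5).
row 2 has {q,t,u,v}; column 6 has {q,r,t,u,v} — only s is left for (r2,c6).
row 3 has {r,s,t,u,v}; column 2 has {s,u,v} — only q is left for (r3,c2).
row 6 has {q,r,s,u,v}; column 2 has {q,s,u,v} — only t is left for (r6,c2).
row 1 has {s,u,v}; column 2 has {q,s,t,u,v} — only r is left for (r1,c2).
row 1 has {r,s,u,v}; column 5 has {r,s,t,u,v} — only q is left for (r1,c5).
row 2 has {q,s,t,u,v}; column 1 has {q,s,u,v} — only r is left for (r2,c1).
row 1 has {q,r,s,u,v}; column 1 has {q,r,s,u,v} — only t is left for (r1,c1).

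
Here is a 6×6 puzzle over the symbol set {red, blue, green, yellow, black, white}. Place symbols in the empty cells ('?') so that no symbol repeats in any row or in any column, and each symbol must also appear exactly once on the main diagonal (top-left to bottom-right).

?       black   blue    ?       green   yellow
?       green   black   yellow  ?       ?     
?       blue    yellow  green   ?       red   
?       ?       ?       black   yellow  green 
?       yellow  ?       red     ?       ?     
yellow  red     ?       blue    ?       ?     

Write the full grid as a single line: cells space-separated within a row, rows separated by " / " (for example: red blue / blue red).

red black blue white green yellow / white green black yellow red blue / black blue yellow green white red / blue white red black yellow green / green yellow white red blue black / yellow red green blue black white

At row 1, column 4: row 1 has {blue,green,yellow,black}; column 4 has {red,blue,green,yellow,black}; that leaves white.
At row 4, column 2: row 4 has {green,yellow,black}; column 2 has {red,blue,green,yellow,black}; that leaves white.
At row 4, column 3: row 4 has {green,yellow,black,white}; column 3 has {blue,yellow,black}; that leaves red.
At row 6, column 6: row 6 has {red,blue,yellow}; column 6 has {red,green,yellow}; the diagonal has {green,yellow,black}; that leaves white.
At row 1, column 1: row 1 has {blue,green,yellow,black,white}; column 1 has {yellow}; the diagonal has {green,yellow,black,white}; that leaves red.
At row 2, column 6: row 2 has {green,yellow,black}; column 6 has {red,green,yellow,white}; that leaves blue.
At row 4, column 1: row 4 has {red,green,yellow,black,white}; column 1 has {red,yellow}; that leaves blue.
At row 5, column 5: row 5 has {red,yellow}; column 5 has {green,yellow}; the diagonal has {red,green,yellow,black,white}; that leaves blue.
At row 5, column 6: row 5 has {red,blue,yellow}; column 6 has {red,blue,green,yellow,white}; that leaves black.
At row 6, column 3: row 6 has {red,blue,yellow,white}; column 3 has {red,blue,yellow,black}; that leaves green.
At row 6, column 5: row 6 has {red,blue,green,yellow,white}; column 5 has {blue,green,yellow}; that leaves black.
At row 2, column 1: row 2 has {blue,green,yellow,black}; column 1 has {red,blue,yellow}; that leaves white.
At row 2, column 5: row 2 has {blue,green,yellow,black,white}; column 5 has {blue,green,yellow,black}; that leaves red.
At row 3, column 1: row 3 has {red,blue,green,yellow}; column 1 has {red,blue,yellow,white}; that leaves black.
At row 3, column 5: row 3 has {red,blue,green,yellow,black}; column 5 has {red,blue,green,yellow,black}; that leaves white.
At row 5, column 1: row 5 has {red,blue,yellow,black}; column 1 has {red,blue,yellow,black,white}; that leaves green.
At row 5, column 3: row 5 has {red,blue,green,yellow,black}; column 3 has {red,blue,green,yellow,black}; that leaves white.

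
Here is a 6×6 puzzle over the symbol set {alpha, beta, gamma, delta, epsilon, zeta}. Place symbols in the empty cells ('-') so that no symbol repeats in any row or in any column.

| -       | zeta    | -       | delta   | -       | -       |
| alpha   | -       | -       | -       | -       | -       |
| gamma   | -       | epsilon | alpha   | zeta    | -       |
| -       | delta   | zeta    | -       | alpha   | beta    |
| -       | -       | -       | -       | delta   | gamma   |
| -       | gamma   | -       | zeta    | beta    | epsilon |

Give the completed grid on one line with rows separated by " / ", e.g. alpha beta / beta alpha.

(r1,c6) = alpha
(r3,c2) = beta
(r3,c6) = delta
(r4,c1) = epsilon
(r4,c4) = gamma
(r6,c1) = delta
(r6,c3) = alpha
(r1,c1) = beta
(r1,c3) = gamma
(r1,c5) = epsilon
(r2,c2) = epsilon
(r2,c4) = beta
(r2,c5) = gamma
(r2,c6) = zeta
(r5,c1) = zeta
(r5,c2) = alpha
(r5,c3) = beta
(r5,c4) = epsilon
(r2,c3) = delta

beta zeta gamma delta epsilon alpha / alpha epsilon delta beta gamma zeta / gamma beta epsilon alpha zeta delta / epsilon delta zeta gamma alpha beta / zeta alpha beta epsilon delta gamma / delta gamma alpha zeta beta epsilon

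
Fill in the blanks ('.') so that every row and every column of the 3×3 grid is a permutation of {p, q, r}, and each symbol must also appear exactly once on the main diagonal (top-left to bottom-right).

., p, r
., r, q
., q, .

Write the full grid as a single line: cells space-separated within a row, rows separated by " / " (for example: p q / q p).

q p r / p r q / r q p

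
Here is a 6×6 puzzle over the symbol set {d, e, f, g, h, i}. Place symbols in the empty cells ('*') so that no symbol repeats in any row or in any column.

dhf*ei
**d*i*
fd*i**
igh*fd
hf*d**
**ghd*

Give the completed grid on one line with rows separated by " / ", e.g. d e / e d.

(r1,c4) = g
(r2,c2) = e
(r2,c4) = f
(r3,c3) = e
(r4,c4) = e
(r5,c3) = i
(r5,c5) = g
(r5,c6) = e
(r6,c1) = e
(r6,c2) = i
(r6,c6) = f
(r2,c1) = g
(r2,c6) = h
(r3,c5) = h
(r3,c6) = g

d h f g e i / g e d f i h / f d e i h g / i g h e f d / h f i d g e / e i g h d f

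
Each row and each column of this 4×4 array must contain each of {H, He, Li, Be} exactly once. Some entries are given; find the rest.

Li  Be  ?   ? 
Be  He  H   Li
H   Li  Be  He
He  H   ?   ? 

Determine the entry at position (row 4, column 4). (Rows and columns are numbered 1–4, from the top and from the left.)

(r1,c3) = He
(r1,c4) = H
(r4,c3) = Li
(r4,c4) = Be

Be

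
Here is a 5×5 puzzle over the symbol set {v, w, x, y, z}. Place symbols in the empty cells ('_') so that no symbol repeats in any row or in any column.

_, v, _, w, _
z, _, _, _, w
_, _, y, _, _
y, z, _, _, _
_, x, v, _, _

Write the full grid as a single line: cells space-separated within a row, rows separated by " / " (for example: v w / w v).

At row 1, column 1: row 1 has {v,w}; column 1 has {y,z}; that leaves x.
At row 1, column 3: row 1 has {v,w,x}; column 3 has {v,y}; that leaves z.
At row 1, column 5: row 1 has {v,w,x,z}; column 5 has {w}; that leaves y.
At row 2, column 2: row 2 has {w,z}; column 2 has {v,x,z}; that leaves y.
At row 2, column 3: row 2 has {w,y,z}; column 3 has {v,y,z}; that leaves x.
At row 2, column 4: row 2 has {w,x,y,z}; column 4 has {w}; that leaves v.
At row 3, column 2: row 3 has {y}; column 2 has {v,x,y,z}; that leaves w.
At row 4, column 3: row 4 has {y,z}; column 3 has {v,x,y,z}; that leaves w.
At row 4, column 4: row 4 has {w,y,z}; column 4 has {v,w}; that leaves x.
At row 4, column 5: row 4 has {w,x,y,z}; column 5 has {w,y}; that leaves v.
At row 5, column 1: row 5 has {v,x}; column 1 has {x,y,z}; that leaves w.
At row 5, column 5: row 5 has {v,w,x}; column 5 has {v,w,y}; that leaves z.
At row 3, column 1: row 3 has {w,y}; column 1 has {w,x,y,z}; that leaves v.
At row 3, column 4: row 3 has {v,w,y}; column 4 has {v,w,x}; that leaves z.
At row 3, column 5: row 3 has {v,w,y,z}; column 5 has {v,w,y,z}; that leaves x.
At row 5, column 4: row 5 has {v,w,x,z}; column 4 has {v,w,x,z}; that leaves y.

x v z w y / z y x v w / v w y z x / y z w x v / w x v y z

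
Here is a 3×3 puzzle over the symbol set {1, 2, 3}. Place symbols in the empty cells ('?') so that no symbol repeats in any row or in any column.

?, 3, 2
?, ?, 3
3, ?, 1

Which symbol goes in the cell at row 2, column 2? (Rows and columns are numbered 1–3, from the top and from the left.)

1

(r1,c1): row 1 has {2,3}; column 1 has {3}, so it must be 1.
(r2,c1): row 2 has {3}; column 1 has {1,3}, so it must be 2.
(r2,c2): row 2 has {2,3}; column 2 has {3}, so it must be 1.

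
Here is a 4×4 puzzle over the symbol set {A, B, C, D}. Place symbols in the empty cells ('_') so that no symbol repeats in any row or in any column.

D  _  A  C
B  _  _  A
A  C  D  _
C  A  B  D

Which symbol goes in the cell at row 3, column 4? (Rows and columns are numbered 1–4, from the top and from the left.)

row 1 has {A,C,D}; column 2 has {A,C} — only B is left for (r1,c2).
row 2 has {A,B}; column 2 has {A,B,C} — only D is left for (r2,c2).
row 2 has {A,B,D}; column 3 has {A,B,D} — only C is left for (r2,c3).
row 3 has {A,C,D}; column 4 has {A,C,D} — only B is left for (r3,c4).

B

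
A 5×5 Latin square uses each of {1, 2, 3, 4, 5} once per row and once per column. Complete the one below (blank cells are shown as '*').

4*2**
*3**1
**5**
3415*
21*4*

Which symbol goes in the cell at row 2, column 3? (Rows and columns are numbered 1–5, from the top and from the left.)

4

(r1,c2): row 1 has {2,4}; column 2 has {1,3,4}, so it must be 5.
(r1,c5): row 1 has {2,4,5}; column 5 has {1}, so it must be 3.
(r2,c1): row 2 has {1,3}; column 1 has {2,3,4}, so it must be 5.
(r2,c3): row 2 has {1,3,5}; column 3 has {1,2,5}, so it must be 4.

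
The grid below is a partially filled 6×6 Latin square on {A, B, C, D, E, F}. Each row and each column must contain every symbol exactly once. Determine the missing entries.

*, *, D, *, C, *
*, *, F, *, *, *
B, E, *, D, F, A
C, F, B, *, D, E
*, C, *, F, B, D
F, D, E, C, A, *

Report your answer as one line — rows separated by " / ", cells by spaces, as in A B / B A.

Cell (r2,c5): row 2 has {F}; column 5 has {A,B,C,D,F} → E.
Cell (r3,c3): row 3 has {A,B,D,E,F}; column 3 has {B,D,E,F} → C.
Cell (r4,c4): row 4 has {B,C,D,E,F}; column 4 has {C,D,F} → A.
Cell (r5,c3): row 5 has {B,C,D,F}; column 3 has {B,C,D,E,F} → A.
Cell (r6,c6): row 6 has {A,C,D,E,F}; column 6 has {A,D,E} → B.
Cell (r1,c6): row 1 has {C,D}; column 6 has {A,B,D,E} → F.
Cell (r2,c4): row 2 has {E,F}; column 4 has {A,C,D,F} → B.
Cell (r2,c6): row 2 has {B,E,F}; column 6 has {A,B,D,E,F} → C.
Cell (r5,c1): row 5 has {A,B,C,D,F}; column 1 has {B,C,F} → E.
Cell (r1,c1): row 1 has {C,D,F}; column 1 has {B,C,E,F} → A.
Cell (r1,c2): row 1 has {A,C,D,F}; column 2 has {C,D,E,F} → B.
Cell (r1,c4): row 1 has {A,B,C,D,F}; column 4 has {A,B,C,D,F} → E.
Cell (r2,c1): row 2 has {B,C,E,F}; column 1 has {A,B,C,E,F} → D.
Cell (r2,c2): row 2 has {B,C,D,E,F}; column 2 has {B,C,D,E,F} → A.

A B D E C F / D A F B E C / B E C D F A / C F B A D E / E C A F B D / F D E C A B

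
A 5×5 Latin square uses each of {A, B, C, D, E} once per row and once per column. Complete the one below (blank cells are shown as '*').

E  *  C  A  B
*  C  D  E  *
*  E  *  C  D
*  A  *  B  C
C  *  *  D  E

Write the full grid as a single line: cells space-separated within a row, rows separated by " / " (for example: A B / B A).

E D C A B / B C D E A / A E B C D / D A E B C / C B A D E

(r1,c2): row 1 has {A,B,C,E}; column 2 has {A,C,E}, so it must be D.
(r2,c5): row 2 has {C,D,E}; column 5 has {B,C,D,E}, so it must be A.
(r4,c1): row 4 has {A,B,C}; column 1 has {C,E}, so it must be D.
(r4,c3): row 4 has {A,B,C,D}; column 3 has {C,D}, so it must be E.
(r5,c2): row 5 has {C,D,E}; column 2 has {A,C,D,E}, so it must be B.
(r5,c3): row 5 has {B,C,D,E}; column 3 has {C,D,E}, so it must be A.
(r2,c1): row 2 has {A,C,D,E}; column 1 has {C,D,E}, so it must be B.
(r3,c1): row 3 has {C,D,E}; column 1 has {B,C,D,E}, so it must be A.
(r3,c3): row 3 has {A,C,D,E}; column 3 has {A,C,D,E}, so it must be B.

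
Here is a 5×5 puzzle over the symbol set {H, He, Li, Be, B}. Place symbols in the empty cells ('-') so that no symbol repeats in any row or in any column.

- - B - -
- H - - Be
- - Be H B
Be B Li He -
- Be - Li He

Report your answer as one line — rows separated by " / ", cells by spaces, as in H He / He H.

H He B Be Li / Li H He B Be / He Li Be H B / Be B Li He H / B Be H Li He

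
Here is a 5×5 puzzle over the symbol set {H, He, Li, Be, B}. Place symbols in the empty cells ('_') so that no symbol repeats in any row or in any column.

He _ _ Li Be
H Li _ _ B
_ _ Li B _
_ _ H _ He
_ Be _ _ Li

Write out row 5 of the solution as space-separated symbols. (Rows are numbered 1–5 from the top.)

B Be He H Li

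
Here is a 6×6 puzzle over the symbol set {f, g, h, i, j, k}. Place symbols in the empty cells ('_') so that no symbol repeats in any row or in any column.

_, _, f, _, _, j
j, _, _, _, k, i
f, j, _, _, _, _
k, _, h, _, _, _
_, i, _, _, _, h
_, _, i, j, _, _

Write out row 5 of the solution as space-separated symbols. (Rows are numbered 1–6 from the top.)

g i j k f h

(r2,c3) = g
(r3,c3) = k
(r3,c6) = g
(r4,c6) = f
(r5,c1) = g
(r5,c3) = j
(r5,c5) = f
(r6,c1) = h
(r6,c5) = g
(r6,c6) = k
(r1,c1) = i
(r1,c5) = h
(r3,c5) = i
(r4,c2) = g
(r4,c4) = i
(r4,c5) = j
(r5,c4) = k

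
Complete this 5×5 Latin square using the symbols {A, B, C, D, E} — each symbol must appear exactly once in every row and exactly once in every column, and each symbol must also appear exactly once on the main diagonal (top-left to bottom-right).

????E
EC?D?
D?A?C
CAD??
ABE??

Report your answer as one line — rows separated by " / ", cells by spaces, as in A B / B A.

B D C A E / E C B D A / D E A B C / C A D E B / A B E C D

Cell (r1,c1): row 1 has {E}; column 1 has {A,C,D,E}; the diagonal has {A,C} → B.
Cell (r1,c2): row 1 has {B,E}; column 2 has {A,B,C} → D.
Cell (r1,c3): row 1 has {B,D,E}; column 3 has {A,D,E} → C.
Cell (r1,c4): row 1 has {B,C,D,E}; column 4 has {D} → A.
Cell (r2,c3): row 2 has {C,D,E}; column 3 has {A,C,D,E} → B.
Cell (r2,c5): row 2 has {B,C,D,E}; column 5 has {C,E} → A.
Cell (r3,c2): row 3 has {A,C,D}; column 2 has {A,B,C,D} → E.
Cell (r3,c4): row 3 has {A,C,D,E}; column 4 has {A,D} → B.
Cell (r4,c4): row 4 has {A,C,D}; column 4 has {A,B,D}; the diagonal has {A,B,C} → E.
Cell (r4,c5): row 4 has {A,C,D,E}; column 5 has {A,C,E} → B.
Cell (r5,c4): row 5 has {A,B,E}; column 4 has {A,B,D,E} → C.
Cell (r5,c5): row 5 has {A,B,C,E}; column 5 has {A,B,C,E}; the diagonal has {A,B,C,E} → D.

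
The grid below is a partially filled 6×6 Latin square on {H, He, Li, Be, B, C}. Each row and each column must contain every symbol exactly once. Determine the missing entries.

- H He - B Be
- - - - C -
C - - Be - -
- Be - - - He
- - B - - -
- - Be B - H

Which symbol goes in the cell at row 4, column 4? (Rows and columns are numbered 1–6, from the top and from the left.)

Li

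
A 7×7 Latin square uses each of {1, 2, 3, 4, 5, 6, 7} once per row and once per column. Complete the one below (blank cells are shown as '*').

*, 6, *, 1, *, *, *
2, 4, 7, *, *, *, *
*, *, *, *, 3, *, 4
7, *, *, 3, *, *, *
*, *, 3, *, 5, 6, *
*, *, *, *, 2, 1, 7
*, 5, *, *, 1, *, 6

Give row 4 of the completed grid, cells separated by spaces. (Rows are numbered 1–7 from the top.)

At row 2, column 5: row 2 has {2,4,7}; column 5 has {1,2,3,5}; that leaves 6.
At row 4, column 5: row 4 has {3,7}; column 5 has {1,2,3,5,6}; that leaves 4.
At row 6, column 2: row 6 has {1,2,7}; column 2 has {4,5,6}; that leaves 3.
At row 1, column 5: row 1 has {1,6}; column 5 has {1,2,3,4,5,6}; that leaves 7.
At row 2, column 4: row 2 has {2,4,6,7}; column 4 has {1,3}; that leaves 5.
At row 2, column 6: row 2 has {2,4,5,6,7}; column 6 has {1,6}; that leaves 3.
At row 2, column 7: row 2 has {2,3,4,5,6,7}; column 7 has {4,6,7}; that leaves 1.
At row 5, column 7: row 5 has {3,5,6}; column 7 has {1,4,6,7}; that leaves 2.
At row 4, column 7: row 4 has {3,4,7}; column 7 has {1,2,4,6,7}; that leaves 5.
At row 1, column 7: row 1 has {1,6,7}; column 7 has {1,2,4,5,6,7}; that leaves 3.
At row 4, column 6: row 4 has {3,4,5,7}; column 6 has {1,3,6}; that leaves 2.
At row 4, column 2: row 4 has {2,3,4,5,7}; column 2 has {3,4,5,6}; that leaves 1.
At row 4, column 3: row 4 has {1,2,3,4,5,7}; column 3 has {3,7}; that leaves 6.

7 1 6 3 4 2 5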